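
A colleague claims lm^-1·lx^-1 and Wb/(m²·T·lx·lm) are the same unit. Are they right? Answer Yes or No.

Yes

Left side:
  lm = cd·sr = cd (luminous flux; sr is dimensionless).
  So lm⁻¹ = cd⁻¹.
  lx = lm/m² (illuminance = luminous flux per area),
      = m⁻²·cd.
  So lx⁻¹ = m²·cd⁻¹.
  Combining: lm⁻¹·lx⁻¹ = cd⁻¹ · (m²·cd⁻¹) = m²·cd⁻².
Right side:
  T = kg·s⁻²·A⁻¹.
  So T⁻¹ = kg⁻¹·s²·A.
  Wb = kg·m²·s⁻²·A⁻¹.
  lx = m⁻²·cd.
  So lx⁻¹ = m²·cd⁻¹.
  lm = cd.
  So lm⁻¹ = cd⁻¹.
  Combining: m⁻²·T⁻¹·Wb·lx⁻¹·lm⁻¹ = m⁻² · (kg⁻¹·s²·A) · (kg·m²·s⁻²·A⁻¹) · (m²·cd⁻¹) · cd⁻¹ = m²·cd⁻².
Both reduce to m²·cd⁻².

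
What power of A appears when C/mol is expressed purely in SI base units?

1

C = s·A.
Combining: mol⁻¹·C = mol⁻¹ · (s·A) = s·A·mol⁻¹.
The exponent of A is 1.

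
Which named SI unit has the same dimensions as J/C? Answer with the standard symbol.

V

J = N·m (work = force × distance),
    = kg·m²·s⁻².
C = A·s = s·A (charge = current × time).
So C⁻¹ = s⁻¹·A⁻¹.
Combining: J·C⁻¹ = (kg·m²·s⁻²) · (s⁻¹·A⁻¹) = kg·m²·s⁻³·A⁻¹.
kg·m²·s⁻³·A⁻¹ is the base-SI form of the volt.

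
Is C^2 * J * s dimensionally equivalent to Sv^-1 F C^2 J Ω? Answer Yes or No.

Left side:
  C = A·s = s·A (charge = current × time).
  So C² = s²·A².
  J = N·m (work = force × distance),
      = kg·m²·s⁻².
  Combining: C²·J·s = (s²·A²) · (kg·m²·s⁻²) · s = kg·m²·s·A².
Right side:
  Sv = m²·s⁻².
  So Sv⁻¹ = m⁻²·s².
  F = kg⁻¹·m⁻²·s⁴·A².
  C = s·A.
  So C² = s²·A².
  J = kg·m²·s⁻².
  Ω = kg·m²·s⁻³·A⁻².
  Combining: Sv⁻¹·F·C²·J·Ω = (m⁻²·s²) · (kg⁻¹·m⁻²·s⁴·A²) · (s²·A²) · (kg·m²·s⁻²) · (kg·m²·s⁻³·A⁻²) = kg·s³·A².
Left is kg·m²·s·A²; right is kg·s³·A² — different.

No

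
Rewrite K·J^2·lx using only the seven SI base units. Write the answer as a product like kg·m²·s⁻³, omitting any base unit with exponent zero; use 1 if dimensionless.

kg²·m²·s⁻⁴·K·cd

J = kg·m²·s⁻².
So J² = kg²·m⁴·s⁻⁴.
lx = m⁻²·cd.
Combining: K·J²·lx = K · (kg²·m⁴·s⁻⁴) · (m⁻²·cd) = kg²·m²·s⁻⁴·K·cd.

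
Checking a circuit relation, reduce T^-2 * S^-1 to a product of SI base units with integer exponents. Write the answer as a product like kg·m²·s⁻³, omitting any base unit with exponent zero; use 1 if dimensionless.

kg⁻¹·m²·s

T = kg·s⁻²·A⁻¹.
So T⁻² = kg⁻²·s⁴·A².
S = kg⁻¹·m⁻²·s³·A².
So S⁻¹ = kg·m²·s⁻³·A⁻².
Combining: T⁻²·S⁻¹ = (kg⁻²·s⁴·A²) · (kg·m²·s⁻³·A⁻²) = kg⁻¹·m²·s.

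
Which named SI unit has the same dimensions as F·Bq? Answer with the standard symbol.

F = C/V (capacitance = charge per voltage),
    = A·s/(kg·m²·s⁻³·A⁻¹) (substituting C and V),
    = kg⁻¹·m⁻²·s⁴·A².
Bq = 1/s = s⁻¹ (activity is decays per second).
Combining: F·Bq = (kg⁻¹·m⁻²·s⁴·A²) · s⁻¹ = kg⁻¹·m⁻²·s³·A².
kg⁻¹·m⁻²·s³·A² is the base-SI form of the siemens.

S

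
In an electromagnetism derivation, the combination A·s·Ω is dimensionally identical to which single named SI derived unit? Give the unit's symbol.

Wb

Ω = V/A (resistance = voltage per current),
    = kg·m²·s⁻³·A⁻².
Combining: A·s·Ω = A · s · (kg·m²·s⁻³·A⁻²) = kg·m²·s⁻²·A⁻¹.
kg·m²·s⁻²·A⁻¹ is the base-SI form of the weber.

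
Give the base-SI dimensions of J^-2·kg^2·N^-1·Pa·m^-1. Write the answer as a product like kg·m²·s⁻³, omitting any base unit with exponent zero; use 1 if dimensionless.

J = kg·m²·s⁻².
So J⁻² = kg⁻²·m⁻⁴·s⁴.
N = kg·m·s⁻².
So N⁻¹ = kg⁻¹·m⁻¹·s².
Pa = kg·m⁻¹·s⁻².
Combining: J⁻²·kg²·N⁻¹·Pa·m⁻¹ = (kg⁻²·m⁻⁴·s⁴) · kg² · (kg⁻¹·m⁻¹·s²) · (kg·m⁻¹·s⁻²) · m⁻¹ = m⁻⁷·s⁴.

m⁻⁷·s⁴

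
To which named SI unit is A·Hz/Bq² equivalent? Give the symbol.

C

Hz = s⁻¹.
Bq = s⁻¹.
So Bq⁻² = s².
Combining: A·Hz·Bq⁻² = A · s⁻¹ · s² = s·A.
s·A is the base-SI form of the coulomb.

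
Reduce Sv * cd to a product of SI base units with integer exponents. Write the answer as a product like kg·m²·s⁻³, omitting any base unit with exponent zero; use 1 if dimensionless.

m²·s⁻²·cd

Sv = m²·s⁻².
Combining: Sv·cd = (m²·s⁻²) · cd = m²·s⁻²·cd.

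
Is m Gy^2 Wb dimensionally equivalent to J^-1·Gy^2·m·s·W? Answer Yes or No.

Left side:
  Gy = J/kg (absorbed dose = energy per mass),
      = m²·s⁻².
  So Gy² = m⁴·s⁻⁴.
  Wb = V·s (flux: a volt is a weber per second),
      = kg·m²·s⁻²·A⁻¹.
  Combining: m·Gy²·Wb = m · (m⁴·s⁻⁴) · (kg·m²·s⁻²·A⁻¹) = kg·m⁷·s⁻⁶·A⁻¹.
Right side:
  J = N·m (work = force × distance),
      = kg·m²·s⁻².
  So J⁻¹ = kg⁻¹·m⁻²·s².
  Gy = J/kg (absorbed dose = energy per mass),
      = m²·s⁻².
  So Gy² = m⁴·s⁻⁴.
  W = J/s (power = energy per time),
      = kg·m²·s⁻³.
  Combining: J⁻¹·Gy²·m·s·W = (kg⁻¹·m⁻²·s²) · (m⁴·s⁻⁴) · m · s · (kg·m²·s⁻³) = m⁵·s⁻⁴.
Left is kg·m⁷·s⁻⁶·A⁻¹; right is m⁵·s⁻⁴ — different.

No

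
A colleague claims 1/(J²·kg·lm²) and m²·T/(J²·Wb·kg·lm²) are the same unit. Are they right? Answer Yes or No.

Left side:
  J = kg·m²·s⁻².
  So J⁻² = kg⁻²·m⁻⁴·s⁴.
  lm = cd.
  So lm⁻² = cd⁻².
  Combining: J⁻²·kg⁻¹·lm⁻² = (kg⁻²·m⁻⁴·s⁴) · kg⁻¹ · cd⁻² = kg⁻³·m⁻⁴·s⁴·cd⁻².
Right side:
  T = Wb/m² (flux density = flux per area),
      = kg·s⁻²·A⁻¹.
  J = N·m (work = force × distance),
      = kg·m²·s⁻².
  So J⁻² = kg⁻²·m⁻⁴·s⁴.
  Wb = V·s (flux: a volt is a weber per second),
      = kg·m²·s⁻²·A⁻¹.
  So Wb⁻¹ = kg⁻¹·m⁻²·s²·A.
  lm = cd·sr = cd (luminous flux; sr is dimensionless).
  So lm⁻² = cd⁻².
  Combining: m²·T·J⁻²·Wb⁻¹·kg⁻¹·lm⁻² = m² · (kg·s⁻²·A⁻¹) · (kg⁻²·m⁻⁴·s⁴) · (kg⁻¹·m⁻²·s²·A) · kg⁻¹ · cd⁻² = kg⁻³·m⁻⁴·s⁴·cd⁻².
Both reduce to kg⁻³·m⁻⁴·s⁴·cd⁻².

Yes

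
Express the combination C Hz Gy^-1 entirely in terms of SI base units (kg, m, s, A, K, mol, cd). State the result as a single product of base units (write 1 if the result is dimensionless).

C = s·A.
Hz = s⁻¹.
Gy = m²·s⁻².
So Gy⁻¹ = m⁻²·s².
Combining: C·Hz·Gy⁻¹ = (s·A) · s⁻¹ · (m⁻²·s²) = m⁻²·s²·A.

m⁻²·s²·A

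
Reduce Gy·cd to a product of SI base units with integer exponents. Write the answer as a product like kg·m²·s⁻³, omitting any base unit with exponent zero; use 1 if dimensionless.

Gy = m²·s⁻².
Combining: Gy·cd = (m²·s⁻²) · cd = m²·s⁻²·cd.

m²·s⁻²·cd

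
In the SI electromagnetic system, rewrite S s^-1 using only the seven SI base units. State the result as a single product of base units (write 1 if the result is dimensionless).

kg⁻¹·m⁻²·s²·A²

S = kg⁻¹·m⁻²·s³·A².
Combining: S·s⁻¹ = (kg⁻¹·m⁻²·s³·A²) · s⁻¹ = kg⁻¹·m⁻²·s²·A².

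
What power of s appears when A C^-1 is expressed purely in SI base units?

C = s·A.
So C⁻¹ = s⁻¹·A⁻¹.
Combining: A·C⁻¹ = A · (s⁻¹·A⁻¹) = s⁻¹.
The exponent of s is -1.

-1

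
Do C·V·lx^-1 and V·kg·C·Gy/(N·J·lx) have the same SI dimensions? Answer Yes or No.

No

Left side:
  C = s·A.
  V = kg·m²·s⁻³·A⁻¹.
  lx = m⁻²·cd.
  So lx⁻¹ = m²·cd⁻¹.
  Combining: C·V·lx⁻¹ = (s·A) · (kg·m²·s⁻³·A⁻¹) · (m²·cd⁻¹) = kg·m⁴·s⁻²·cd⁻¹.
Right side:
  V = W/A (potential = power per current),
      = kg·m²·s⁻³·A⁻¹.
  N = kg·m/s² = kg·m·s⁻² (force = mass × acceleration).
  So N⁻¹ = kg⁻¹·m⁻¹·s².
  J = N·m (work = force × distance),
      = kg·m²·s⁻².
  So J⁻¹ = kg⁻¹·m⁻²·s².
  C = A·s = s·A (charge = current × time).
  Gy = J/kg (absorbed dose = energy per mass),
      = m²·s⁻².
  lx = lm/m² (illuminance = luminous flux per area),
      = m⁻²·cd.
  So lx⁻¹ = m²·cd⁻¹.
  Combining: V·N⁻¹·kg·J⁻¹·C·Gy·lx⁻¹ = (kg·m²·s⁻³·A⁻¹) · (kg⁻¹·m⁻¹·s²) · kg · (kg⁻¹·m⁻²·s²) · (s·A) · (m²·s⁻²) · (m²·cd⁻¹) = m³·cd⁻¹.
Left is kg·m⁴·s⁻²·cd⁻¹; right is m³·cd⁻¹ — different.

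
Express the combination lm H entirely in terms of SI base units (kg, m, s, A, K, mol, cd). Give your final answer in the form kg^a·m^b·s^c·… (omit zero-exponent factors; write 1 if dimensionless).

kg·m²·s⁻²·A⁻²·cd

lm = cd.
H = kg·m²·s⁻²·A⁻².
Combining: lm·H = cd · (kg·m²·s⁻²·A⁻²) = kg·m²·s⁻²·A⁻²·cd.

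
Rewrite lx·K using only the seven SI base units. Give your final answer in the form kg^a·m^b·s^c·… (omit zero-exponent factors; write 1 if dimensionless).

lx = lm/m² (illuminance = luminous flux per area),
    = m⁻²·cd.
Combining: lx·K = (m⁻²·cd) · K = m⁻²·K·cd.

m⁻²·K·cd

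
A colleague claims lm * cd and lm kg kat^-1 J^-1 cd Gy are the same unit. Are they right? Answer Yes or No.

Left side:
  lm = cd·sr = cd (luminous flux; sr is dimensionless).
  Combining: lm·cd = cd · cd = cd².
Right side:
  lm = cd·sr = cd (luminous flux; sr is dimensionless).
  kat = mol/s = s⁻¹·mol (catalytic activity).
  So kat⁻¹ = s·mol⁻¹.
  J = N·m (work = force × distance),
      = kg·m²·s⁻².
  So J⁻¹ = kg⁻¹·m⁻²·s².
  Gy = J/kg (absorbed dose = energy per mass),
      = m²·s⁻².
  Combining: lm·kg·kat⁻¹·J⁻¹·cd·Gy = cd · kg · (s·mol⁻¹) · (kg⁻¹·m⁻²·s²) · cd · (m²·s⁻²) = s·mol⁻¹·cd².
Left is cd²; right is s·mol⁻¹·cd² — different.

No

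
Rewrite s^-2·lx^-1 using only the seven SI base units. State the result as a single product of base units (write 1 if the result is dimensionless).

lx = lm/m² (illuminance = luminous flux per area),
    = m⁻²·cd.
So lx⁻¹ = m²·cd⁻¹.
Combining: s⁻²·lx⁻¹ = s⁻² · (m²·cd⁻¹) = m²·s⁻²·cd⁻¹.

m²·s⁻²·cd⁻¹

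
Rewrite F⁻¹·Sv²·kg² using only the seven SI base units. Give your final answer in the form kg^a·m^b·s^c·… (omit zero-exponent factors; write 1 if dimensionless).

F = C/V (capacitance = charge per voltage),
    = A·s/(kg·m²·s⁻³·A⁻¹) (substituting C and V),
    = kg⁻¹·m⁻²·s⁴·A².
So F⁻¹ = kg·m²·s⁻⁴·A⁻².
Sv = J/kg (equivalent dose = energy per mass),
    = m²·s⁻².
So Sv² = m⁴·s⁻⁴.
Combining: F⁻¹·Sv²·kg² = (kg·m²·s⁻⁴·A⁻²) · (m⁴·s⁻⁴) · kg² = kg³·m⁶·s⁻⁸·A⁻².

kg³·m⁶·s⁻⁸·A⁻²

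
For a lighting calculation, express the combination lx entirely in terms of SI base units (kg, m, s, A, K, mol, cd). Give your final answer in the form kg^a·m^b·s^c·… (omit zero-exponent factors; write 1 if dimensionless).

lx = m⁻²·cd.

m⁻²·cd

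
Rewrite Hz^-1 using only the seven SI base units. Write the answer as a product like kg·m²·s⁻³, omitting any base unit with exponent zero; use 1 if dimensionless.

Hz = s⁻¹.
So Hz⁻¹ = s.

s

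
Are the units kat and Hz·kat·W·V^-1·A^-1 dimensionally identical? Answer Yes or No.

No

Left side:
  kat = mol/s = s⁻¹·mol (catalytic activity).
Right side:
  Hz = s⁻¹.
  kat = s⁻¹·mol.
  W = kg·m²·s⁻³.
  V = kg·m²·s⁻³·A⁻¹.
  So V⁻¹ = kg⁻¹·m⁻²·s³·A.
  Combining: Hz·kat·W·V⁻¹·A⁻¹ = s⁻¹ · (s⁻¹·mol) · (kg·m²·s⁻³) · (kg⁻¹·m⁻²·s³·A) · A⁻¹ = s⁻²·mol.
Left is s⁻¹·mol; right is s⁻²·mol — different.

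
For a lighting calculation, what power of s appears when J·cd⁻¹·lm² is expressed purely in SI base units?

-2

J = N·m (work = force × distance),
    = kg·m²·s⁻².
lm = cd·sr = cd (luminous flux; sr is dimensionless).
So lm² = cd².
Combining: J·cd⁻¹·lm² = (kg·m²·s⁻²) · cd⁻¹ · cd² = kg·m²·s⁻²·cd.
The exponent of s is -2.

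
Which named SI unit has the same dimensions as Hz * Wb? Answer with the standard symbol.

V

Hz = s⁻¹.
Wb = kg·m²·s⁻²·A⁻¹.
Combining: Hz·Wb = s⁻¹ · (kg·m²·s⁻²·A⁻¹) = kg·m²·s⁻³·A⁻¹.
kg·m²·s⁻³·A⁻¹ is the base-SI form of the volt.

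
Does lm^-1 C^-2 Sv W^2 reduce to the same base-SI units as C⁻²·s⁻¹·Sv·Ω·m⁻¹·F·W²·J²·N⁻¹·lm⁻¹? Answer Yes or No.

No

Left side:
  lm = cd.
  So lm⁻¹ = cd⁻¹.
  C = s·A.
  So C⁻² = s⁻²·A⁻².
  Sv = m²·s⁻².
  W = kg·m²·s⁻³.
  So W² = kg²·m⁴·s⁻⁶.
  Combining: lm⁻¹·C⁻²·Sv·W² = cd⁻¹ · (s⁻²·A⁻²) · (m²·s⁻²) · (kg²·m⁴·s⁻⁶) = kg²·m⁶·s⁻¹⁰·A⁻²·cd⁻¹.
Right side:
  C = s·A.
  So C⁻² = s⁻²·A⁻².
  Sv = m²·s⁻².
  Ω = kg·m²·s⁻³·A⁻².
  F = kg⁻¹·m⁻²·s⁴·A².
  W = kg·m²·s⁻³.
  So W² = kg²·m⁴·s⁻⁶.
  J = kg·m²·s⁻².
  So J² = kg²·m⁴·s⁻⁴.
  N = kg·m·s⁻².
  So N⁻¹ = kg⁻¹·m⁻¹·s².
  lm = cd.
  So lm⁻¹ = cd⁻¹.
  Combining: C⁻²·s⁻¹·Sv·Ω·m⁻¹·F·W²·J²·N⁻¹·lm⁻¹ = (s⁻²·A⁻²) · s⁻¹ · (m²·s⁻²) · (kg·m²·s⁻³·A⁻²) · m⁻¹ · (kg⁻¹·m⁻²·s⁴·A²) · (kg²·m⁴·s⁻⁶) · (kg²·m⁴·s⁻⁴) · (kg⁻¹·m⁻¹·s²) · cd⁻¹ = kg³·m⁸·s⁻¹²·A⁻²·cd⁻¹.
Left is kg²·m⁶·s⁻¹⁰·A⁻²·cd⁻¹; right is kg³·m⁸·s⁻¹²·A⁻²·cd⁻¹ — different.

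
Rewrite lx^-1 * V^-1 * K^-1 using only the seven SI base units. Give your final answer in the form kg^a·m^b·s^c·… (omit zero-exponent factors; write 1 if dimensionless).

lx = lm/m² (illuminance = luminous flux per area),
    = m⁻²·cd.
So lx⁻¹ = m²·cd⁻¹.
V = W/A (potential = power per current),
    = kg·m²·s⁻³·A⁻¹.
So V⁻¹ = kg⁻¹·m⁻²·s³·A.
Combining: lx⁻¹·V⁻¹·K⁻¹ = (m²·cd⁻¹) · (kg⁻¹·m⁻²·s³·A) · K⁻¹ = kg⁻¹·s³·A·K⁻¹·cd⁻¹.

kg⁻¹·s³·A·K⁻¹·cd⁻¹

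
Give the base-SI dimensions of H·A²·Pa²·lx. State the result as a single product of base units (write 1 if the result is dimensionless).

kg³·m⁻²·s⁻⁶·cd

H = kg·m²·s⁻²·A⁻².
Pa = kg·m⁻¹·s⁻².
So Pa² = kg²·m⁻²·s⁻⁴.
lx = m⁻²·cd.
Combining: H·A²·Pa²·lx = (kg·m²·s⁻²·A⁻²) · A² · (kg²·m⁻²·s⁻⁴) · (m⁻²·cd) = kg³·m⁻²·s⁻⁶·cd.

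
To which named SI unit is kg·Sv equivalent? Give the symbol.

Sv = m²·s⁻².
Combining: kg·Sv = kg · (m²·s⁻²) = kg·m²·s⁻².
kg·m²·s⁻² is the base-SI form of the joule.

J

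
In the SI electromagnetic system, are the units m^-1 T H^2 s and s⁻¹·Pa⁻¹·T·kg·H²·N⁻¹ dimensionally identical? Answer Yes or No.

No

Left side:
  T = kg·s⁻²·A⁻¹.
  H = kg·m²·s⁻²·A⁻².
  So H² = kg²·m⁴·s⁻⁴·A⁻⁴.
  Combining: m⁻¹·T·H²·s = m⁻¹ · (kg·s⁻²·A⁻¹) · (kg²·m⁴·s⁻⁴·A⁻⁴) · s = kg³·m³·s⁻⁵·A⁻⁵.
Right side:
  Pa = N/m² (pressure = force per area),
      = kg·m⁻¹·s⁻².
  So Pa⁻¹ = kg⁻¹·m·s².
  T = Wb/m² (flux density = flux per area),
      = kg·s⁻²·A⁻¹.
  H = Wb/A (inductance = flux per current),
      = kg·m²·s⁻²·A⁻².
  So H² = kg²·m⁴·s⁻⁴·A⁻⁴.
  N = kg·m/s² = kg·m·s⁻² (force = mass × acceleration).
  So N⁻¹ = kg⁻¹·m⁻¹·s².
  Combining: s⁻¹·Pa⁻¹·T·kg·H²·N⁻¹ = s⁻¹ · (kg⁻¹·m·s²) · (kg·s⁻²·A⁻¹) · kg · (kg²·m⁴·s⁻⁴·A⁻⁴) · (kg⁻¹·m⁻¹·s²) = kg²·m⁴·s⁻³·A⁻⁵.
Left is kg³·m³·s⁻⁵·A⁻⁵; right is kg²·m⁴·s⁻³·A⁻⁵ — different.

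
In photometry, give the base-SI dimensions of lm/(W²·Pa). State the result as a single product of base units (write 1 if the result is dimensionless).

lm = cd.
W = kg·m²·s⁻³.
So W⁻² = kg⁻²·m⁻⁴·s⁶.
Pa = kg·m⁻¹·s⁻².
So Pa⁻¹ = kg⁻¹·m·s².
Combining: lm·W⁻²·Pa⁻¹ = cd · (kg⁻²·m⁻⁴·s⁶) · (kg⁻¹·m·s²) = kg⁻³·m⁻³·s⁸·cd.

kg⁻³·m⁻³·s⁸·cd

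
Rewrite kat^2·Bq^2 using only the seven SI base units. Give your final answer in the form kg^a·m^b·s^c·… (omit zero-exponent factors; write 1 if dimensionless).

kat = mol/s = s⁻¹·mol (catalytic activity).
So kat² = s⁻²·mol².
Bq = 1/s = s⁻¹ (activity is decays per second).
So Bq² = s⁻².
Combining: kat²·Bq² = (s⁻²·mol²) · s⁻² = s⁻⁴·mol².

s⁻⁴·mol²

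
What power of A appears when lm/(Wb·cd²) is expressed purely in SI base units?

Wb = kg·m²·s⁻²·A⁻¹.
So Wb⁻¹ = kg⁻¹·m⁻²·s²·A.
lm = cd.
Combining: Wb⁻¹·lm·cd⁻² = (kg⁻¹·m⁻²·s²·A) · cd · cd⁻² = kg⁻¹·m⁻²·s²·A·cd⁻¹.
The exponent of A is 1.

1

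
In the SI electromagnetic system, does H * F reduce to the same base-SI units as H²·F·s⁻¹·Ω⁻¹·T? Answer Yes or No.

Left side:
  H = kg·m²·s⁻²·A⁻².
  F = kg⁻¹·m⁻²·s⁴·A².
  Combining: H·F = (kg·m²·s⁻²·A⁻²) · (kg⁻¹·m⁻²·s⁴·A²) = s².
Right side:
  H = kg·m²·s⁻²·A⁻².
  So H² = kg²·m⁴·s⁻⁴·A⁻⁴.
  F = kg⁻¹·m⁻²·s⁴·A².
  Ω = kg·m²·s⁻³·A⁻².
  So Ω⁻¹ = kg⁻¹·m⁻²·s³·A².
  T = kg·s⁻²·A⁻¹.
  Combining: H²·F·s⁻¹·Ω⁻¹·T = (kg²·m⁴·s⁻⁴·A⁻⁴) · (kg⁻¹·m⁻²·s⁴·A²) · s⁻¹ · (kg⁻¹·m⁻²·s³·A²) · (kg·s⁻²·A⁻¹) = kg·A⁻¹.
Left is s²; right is kg·A⁻¹ — different.

No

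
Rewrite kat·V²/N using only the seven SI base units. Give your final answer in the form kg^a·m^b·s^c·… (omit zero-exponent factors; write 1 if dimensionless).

kg·m³·s⁻⁵·A⁻²·mol

kat = mol/s = s⁻¹·mol (catalytic activity).
N = kg·m/s² = kg·m·s⁻² (force = mass × acceleration).
So N⁻¹ = kg⁻¹·m⁻¹·s².
V = W/A (potential = power per current),
    = kg·m²·s⁻³·A⁻¹.
So V² = kg²·m⁴·s⁻⁶·A⁻².
Combining: kat·N⁻¹·V² = (s⁻¹·mol) · (kg⁻¹·m⁻¹·s²) · (kg²·m⁴·s⁻⁶·A⁻²) = kg·m³·s⁻⁵·A⁻²·mol.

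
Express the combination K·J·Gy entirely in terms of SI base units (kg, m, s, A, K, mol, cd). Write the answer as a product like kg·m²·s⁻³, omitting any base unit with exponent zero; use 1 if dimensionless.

kg·m⁴·s⁻⁴·K

J = N·m (work = force × distance),
    = kg·m²·s⁻².
Gy = J/kg (absorbed dose = energy per mass),
    = m²·s⁻².
Combining: K·J·Gy = K · (kg·m²·s⁻²) · (m²·s⁻²) = kg·m⁴·s⁻⁴·K.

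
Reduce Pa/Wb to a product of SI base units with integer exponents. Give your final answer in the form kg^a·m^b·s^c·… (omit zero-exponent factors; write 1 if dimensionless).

Pa = N/m² (pressure = force per area),
    = kg·m⁻¹·s⁻².
Wb = V·s (flux: a volt is a weber per second),
    = kg·m²·s⁻²·A⁻¹.
So Wb⁻¹ = kg⁻¹·m⁻²·s²·A.
Combining: Pa·Wb⁻¹ = (kg·m⁻¹·s⁻²) · (kg⁻¹·m⁻²·s²·A) = m⁻³·A.

m⁻³·A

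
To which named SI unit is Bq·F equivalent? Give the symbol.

Bq = 1/s = s⁻¹ (activity is decays per second).
F = C/V (capacitance = charge per voltage),
    = A·s/(kg·m²·s⁻³·A⁻¹) (substituting C and V),
    = kg⁻¹·m⁻²·s⁴·A².
Combining: Bq·F = s⁻¹ · (kg⁻¹·m⁻²·s⁴·A²) = kg⁻¹·m⁻²·s³·A².
kg⁻¹·m⁻²·s³·A² is the base-SI form of the siemens.

S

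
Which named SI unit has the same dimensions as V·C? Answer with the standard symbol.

J

V = kg·m²·s⁻³·A⁻¹.
C = s·A.
Combining: V·C = (kg·m²·s⁻³·A⁻¹) · (s·A) = kg·m²·s⁻².
kg·m²·s⁻² is the base-SI form of the joule.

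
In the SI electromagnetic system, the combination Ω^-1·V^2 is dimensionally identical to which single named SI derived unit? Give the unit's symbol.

Ω = kg·m²·s⁻³·A⁻².
So Ω⁻¹ = kg⁻¹·m⁻²·s³·A².
V = kg·m²·s⁻³·A⁻¹.
So V² = kg²·m⁴·s⁻⁶·A⁻².
Combining: Ω⁻¹·V² = (kg⁻¹·m⁻²·s³·A²) · (kg²·m⁴·s⁻⁶·A⁻²) = kg·m²·s⁻³.
kg·m²·s⁻³ is the base-SI form of the watt.

W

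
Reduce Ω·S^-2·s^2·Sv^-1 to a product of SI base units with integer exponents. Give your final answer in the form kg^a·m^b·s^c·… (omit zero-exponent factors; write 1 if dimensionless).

kg³·m⁴·s⁻⁵·A⁻⁶

Ω = kg·m²·s⁻³·A⁻².
S = kg⁻¹·m⁻²·s³·A².
So S⁻² = kg²·m⁴·s⁻⁶·A⁻⁴.
Sv = m²·s⁻².
So Sv⁻¹ = m⁻²·s².
Combining: Ω·S⁻²·s²·Sv⁻¹ = (kg·m²·s⁻³·A⁻²) · (kg²·m⁴·s⁻⁶·A⁻⁴) · s² · (m⁻²·s²) = kg³·m⁴·s⁻⁵·A⁻⁶.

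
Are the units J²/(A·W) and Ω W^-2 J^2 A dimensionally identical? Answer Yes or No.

Left side:
  J = kg·m²·s⁻².
  So J² = kg²·m⁴·s⁻⁴.
  W = kg·m²·s⁻³.
  So W⁻¹ = kg⁻¹·m⁻²·s³.
  Combining: A⁻¹·J²·W⁻¹ = A⁻¹ · (kg²·m⁴·s⁻⁴) · (kg⁻¹·m⁻²·s³) = kg·m²·s⁻¹·A⁻¹.
Right side:
  Ω = kg·m²·s⁻³·A⁻².
  W = kg·m²·s⁻³.
  So W⁻² = kg⁻²·m⁻⁴·s⁶.
  J = kg·m²·s⁻².
  So J² = kg²·m⁴·s⁻⁴.
  Combining: Ω·W⁻²·J²·A = (kg·m²·s⁻³·A⁻²) · (kg⁻²·m⁻⁴·s⁶) · (kg²·m⁴·s⁻⁴) · A = kg·m²·s⁻¹·A⁻¹.
Both reduce to kg·m²·s⁻¹·A⁻¹.

Yes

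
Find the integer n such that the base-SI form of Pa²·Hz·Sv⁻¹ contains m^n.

-4

Pa = kg·m⁻¹·s⁻².
So Pa² = kg²·m⁻²·s⁻⁴.
Hz = s⁻¹.
Sv = m²·s⁻².
So Sv⁻¹ = m⁻²·s².
Combining: Pa²·Hz·Sv⁻¹ = (kg²·m⁻²·s⁻⁴) · s⁻¹ · (m⁻²·s²) = kg²·m⁻⁴·s⁻³.
The exponent of m is -4.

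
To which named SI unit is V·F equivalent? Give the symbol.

C

V = W/A (potential = power per current),
    = kg·m²·s⁻³·A⁻¹.
F = C/V (capacitance = charge per voltage),
    = A·s/(kg·m²·s⁻³·A⁻¹) (substituting C and V),
    = kg⁻¹·m⁻²·s⁴·A².
Combining: V·F = (kg·m²·s⁻³·A⁻¹) · (kg⁻¹·m⁻²·s⁴·A²) = s·A.
s·A is the base-SI form of the coulomb.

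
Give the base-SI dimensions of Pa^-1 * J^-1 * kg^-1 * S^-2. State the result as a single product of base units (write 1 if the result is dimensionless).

Pa = kg·m⁻¹·s⁻².
So Pa⁻¹ = kg⁻¹·m·s².
J = kg·m²·s⁻².
So J⁻¹ = kg⁻¹·m⁻²·s².
S = kg⁻¹·m⁻²·s³·A².
So S⁻² = kg²·m⁴·s⁻⁶·A⁻⁴.
Combining: Pa⁻¹·J⁻¹·kg⁻¹·S⁻² = (kg⁻¹·m·s²) · (kg⁻¹·m⁻²·s²) · kg⁻¹ · (kg²·m⁴·s⁻⁶·A⁻⁴) = kg⁻¹·m³·s⁻²·A⁻⁴.

kg⁻¹·m³·s⁻²·A⁻⁴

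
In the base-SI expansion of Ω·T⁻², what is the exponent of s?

1

Ω = kg·m²·s⁻³·A⁻².
T = kg·s⁻²·A⁻¹.
So T⁻² = kg⁻²·s⁴·A².
Combining: Ω·T⁻² = (kg·m²·s⁻³·A⁻²) · (kg⁻²·s⁴·A²) = kg⁻¹·m²·s.
The exponent of s is 1.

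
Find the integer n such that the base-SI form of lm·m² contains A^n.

0

lm = cd·sr = cd (luminous flux; sr is dimensionless).
Combining: lm·m² = cd · m² = m²·cd.
The exponent of A is 0.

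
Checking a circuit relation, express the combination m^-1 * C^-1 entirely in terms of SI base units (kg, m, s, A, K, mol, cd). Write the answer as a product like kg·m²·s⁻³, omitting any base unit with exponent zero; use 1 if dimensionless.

m⁻¹·s⁻¹·A⁻¹

C = A·s = s·A (charge = current × time).
So C⁻¹ = s⁻¹·A⁻¹.
Combining: m⁻¹·C⁻¹ = m⁻¹ · (s⁻¹·A⁻¹) = m⁻¹·s⁻¹·A⁻¹.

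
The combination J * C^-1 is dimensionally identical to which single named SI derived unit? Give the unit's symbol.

V

J = kg·m²·s⁻².
C = s·A.
So C⁻¹ = s⁻¹·A⁻¹.
Combining: J·C⁻¹ = (kg·m²·s⁻²) · (s⁻¹·A⁻¹) = kg·m²·s⁻³·A⁻¹.
kg·m²·s⁻³·A⁻¹ is the base-SI form of the volt.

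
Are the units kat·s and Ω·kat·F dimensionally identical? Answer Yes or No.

Yes

Left side:
  kat = mol/s = s⁻¹·mol (catalytic activity).
  Combining: kat·s = (s⁻¹·mol) · s = mol.
Right side:
  Ω = V/A (resistance = voltage per current),
      = kg·m²·s⁻³·A⁻².
  kat = mol/s = s⁻¹·mol (catalytic activity).
  F = C/V (capacitance = charge per voltage),
      = A·s/(kg·m²·s⁻³·A⁻¹) (substituting C and V),
      = kg⁻¹·m⁻²·s⁴·A².
  Combining: Ω·kat·F = (kg·m²·s⁻³·A⁻²) · (s⁻¹·mol) · (kg⁻¹·m⁻²·s⁴·A²) = mol.
Both reduce to mol.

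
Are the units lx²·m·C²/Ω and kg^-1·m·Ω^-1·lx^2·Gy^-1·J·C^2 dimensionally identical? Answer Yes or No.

Left side:
  lx = m⁻²·cd.
  So lx² = m⁻⁴·cd².
  Ω = kg·m²·s⁻³·A⁻².
  So Ω⁻¹ = kg⁻¹·m⁻²·s³·A².
  C = s·A.
  So C² = s²·A².
  Combining: lx²·m·Ω⁻¹·C² = (m⁻⁴·cd²) · m · (kg⁻¹·m⁻²·s³·A²) · (s²·A²) = kg⁻¹·m⁻⁵·s⁵·A⁴·cd².
Right side:
  Ω = V/A (resistance = voltage per current),
      = kg·m²·s⁻³·A⁻².
  So Ω⁻¹ = kg⁻¹·m⁻²·s³·A².
  lx = lm/m² (illuminance = luminous flux per area),
      = m⁻²·cd.
  So lx² = m⁻⁴·cd².
  Gy = J/kg (absorbed dose = energy per mass),
      = m²·s⁻².
  So Gy⁻¹ = m⁻²·s².
  J = N·m (work = force × distance),
      = kg·m²·s⁻².
  C = A·s = s·A (charge = current × time).
  So C² = s²·A².
  Combining: kg⁻¹·m·Ω⁻¹·lx²·Gy⁻¹·J·C² = kg⁻¹ · m · (kg⁻¹·m⁻²·s³·A²) · (m⁻⁴·cd²) · (m⁻²·s²) · (kg·m²·s⁻²) · (s²·A²) = kg⁻¹·m⁻⁵·s⁵·A⁴·cd².
Both reduce to kg⁻¹·m⁻⁵·s⁵·A⁴·cd².

Yes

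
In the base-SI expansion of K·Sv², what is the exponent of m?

Sv = J/kg (equivalent dose = energy per mass),
    = m²·s⁻².
So Sv² = m⁴·s⁻⁴.
Combining: K·Sv² = K · (m⁴·s⁻⁴) = m⁴·s⁻⁴·K.
The exponent of m is 4.

4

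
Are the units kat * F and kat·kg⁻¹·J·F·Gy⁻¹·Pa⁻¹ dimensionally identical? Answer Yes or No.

Left side:
  kat = mol/s = s⁻¹·mol (catalytic activity).
  F = C/V (capacitance = charge per voltage),
      = A·s/(kg·m²·s⁻³·A⁻¹) (substituting C and V),
      = kg⁻¹·m⁻²·s⁴·A².
  Combining: kat·F = (s⁻¹·mol) · (kg⁻¹·m⁻²·s⁴·A²) = kg⁻¹·m⁻²·s³·A²·mol.
Right side:
  kat = mol/s = s⁻¹·mol (catalytic activity).
  J = N·m (work = force × distance),
      = kg·m²·s⁻².
  F = C/V (capacitance = charge per voltage),
      = A·s/(kg·m²·s⁻³·A⁻¹) (substituting C and V),
      = kg⁻¹·m⁻²·s⁴·A².
  Gy = J/kg (absorbed dose = energy per mass),
      = m²·s⁻².
  So Gy⁻¹ = m⁻²·s².
  Pa = N/m² (pressure = force per area),
      = kg·m⁻¹·s⁻².
  So Pa⁻¹ = kg⁻¹·m·s².
  Combining: kat·kg⁻¹·J·F·Gy⁻¹·Pa⁻¹ = (s⁻¹·mol) · kg⁻¹ · (kg·m²·s⁻²) · (kg⁻¹·m⁻²·s⁴·A²) · (m⁻²·s²) · (kg⁻¹·m·s²) = kg⁻²·m⁻¹·s⁵·A²·mol.
Left is kg⁻¹·m⁻²·s³·A²·mol; right is kg⁻²·m⁻¹·s⁵·A²·mol — different.

No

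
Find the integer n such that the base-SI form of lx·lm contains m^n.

lx = lm/m² (illuminance = luminous flux per area),
    = m⁻²·cd.
lm = cd·sr = cd (luminous flux; sr is dimensionless).
Combining: lx·lm = (m⁻²·cd) · cd = m⁻²·cd².
The exponent of m is -2.

-2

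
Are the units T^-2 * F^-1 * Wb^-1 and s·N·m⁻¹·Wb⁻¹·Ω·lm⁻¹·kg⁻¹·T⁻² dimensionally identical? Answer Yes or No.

Left side:
  T = Wb/m² (flux density = flux per area),
      = kg·s⁻²·A⁻¹.
  So T⁻² = kg⁻²·s⁴·A².
  F = C/V (capacitance = charge per voltage),
      = A·s/(kg·m²·s⁻³·A⁻¹) (substituting C and V),
      = kg⁻¹·m⁻²·s⁴·A².
  So F⁻¹ = kg·m²·s⁻⁴·A⁻².
  Wb = V·s (flux: a volt is a weber per second),
      = kg·m²·s⁻²·A⁻¹.
  So Wb⁻¹ = kg⁻¹·m⁻²·s²·A.
  Combining: T⁻²·F⁻¹·Wb⁻¹ = (kg⁻²·s⁴·A²) · (kg·m²·s⁻⁴·A⁻²) · (kg⁻¹·m⁻²·s²·A) = kg⁻²·s²·A.
Right side:
  N = kg·m·s⁻².
  Wb = kg·m²·s⁻²·A⁻¹.
  So Wb⁻¹ = kg⁻¹·m⁻²·s²·A.
  Ω = kg·m²·s⁻³·A⁻².
  lm = cd.
  So lm⁻¹ = cd⁻¹.
  T = kg·s⁻²·A⁻¹.
  So T⁻² = kg⁻²·s⁴·A².
  Combining: s·N·m⁻¹·Wb⁻¹·Ω·lm⁻¹·kg⁻¹·T⁻² = s · (kg·m·s⁻²) · m⁻¹ · (kg⁻¹·m⁻²·s²·A) · (kg·m²·s⁻³·A⁻²) · cd⁻¹ · kg⁻¹ · (kg⁻²·s⁴·A²) = kg⁻²·s²·A·cd⁻¹.
Left is kg⁻²·s²·A; right is kg⁻²·s²·A·cd⁻¹ — different.

No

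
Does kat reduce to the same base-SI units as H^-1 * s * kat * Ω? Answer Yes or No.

Yes

Left side:
  kat = mol/s = s⁻¹·mol (catalytic activity).
Right side:
  H = Wb/A (inductance = flux per current),
      = kg·m²·s⁻²·A⁻².
  So H⁻¹ = kg⁻¹·m⁻²·s²·A².
  kat = mol/s = s⁻¹·mol (catalytic activity).
  Ω = V/A (resistance = voltage per current),
      = kg·m²·s⁻³·A⁻².
  Combining: H⁻¹·s·kat·Ω = (kg⁻¹·m⁻²·s²·A²) · s · (s⁻¹·mol) · (kg·m²·s⁻³·A⁻²) = s⁻¹·mol.
Both reduce to s⁻¹·mol.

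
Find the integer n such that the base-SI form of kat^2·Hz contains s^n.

kat = s⁻¹·mol.
So kat² = s⁻²·mol².
Hz = s⁻¹.
Combining: kat²·Hz = (s⁻²·mol²) · s⁻¹ = s⁻³·mol².
The exponent of s is -3.

-3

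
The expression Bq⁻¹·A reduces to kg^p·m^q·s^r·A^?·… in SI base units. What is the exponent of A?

Bq = 1/s = s⁻¹ (activity is decays per second).
So Bq⁻¹ = s.
Combining: Bq⁻¹·A = s · A = s·A.
The exponent of A is 1.

1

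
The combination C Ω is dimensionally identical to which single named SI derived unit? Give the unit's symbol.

Wb

C = s·A.
Ω = kg·m²·s⁻³·A⁻².
Combining: C·Ω = (s·A) · (kg·m²·s⁻³·A⁻²) = kg·m²·s⁻²·A⁻¹.
kg·m²·s⁻²·A⁻¹ is the base-SI form of the weber.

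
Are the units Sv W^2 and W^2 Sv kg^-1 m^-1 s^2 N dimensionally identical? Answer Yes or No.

Yes

Left side:
  Sv = J/kg (equivalent dose = energy per mass),
      = m²·s⁻².
  W = J/s (power = energy per time),
      = kg·m²·s⁻³.
  So W² = kg²·m⁴·s⁻⁶.
  Combining: Sv·W² = (m²·s⁻²) · (kg²·m⁴·s⁻⁶) = kg²·m⁶·s⁻⁸.
Right side:
  W = kg·m²·s⁻³.
  So W² = kg²·m⁴·s⁻⁶.
  Sv = m²·s⁻².
  N = kg·m·s⁻².
  Combining: W²·Sv·kg⁻¹·m⁻¹·s²·N = (kg²·m⁴·s⁻⁶) · (m²·s⁻²) · kg⁻¹ · m⁻¹ · s² · (kg·m·s⁻²) = kg²·m⁶·s⁻⁸.
Both reduce to kg²·m⁶·s⁻⁸.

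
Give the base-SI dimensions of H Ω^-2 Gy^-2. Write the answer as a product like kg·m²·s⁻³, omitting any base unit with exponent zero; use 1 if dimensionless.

kg⁻¹·m⁻⁶·s⁸·A²

H = Wb/A (inductance = flux per current),
    = kg·m²·s⁻²·A⁻².
Ω = V/A (resistance = voltage per current),
    = kg·m²·s⁻³·A⁻².
So Ω⁻² = kg⁻²·m⁻⁴·s⁶·A⁴.
Gy = J/kg (absorbed dose = energy per mass),
    = m²·s⁻².
So Gy⁻² = m⁻⁴·s⁴.
Combining: H·Ω⁻²·Gy⁻² = (kg·m²·s⁻²·A⁻²) · (kg⁻²·m⁻⁴·s⁶·A⁴) · (m⁻⁴·s⁴) = kg⁻¹·m⁻⁶·s⁸·A².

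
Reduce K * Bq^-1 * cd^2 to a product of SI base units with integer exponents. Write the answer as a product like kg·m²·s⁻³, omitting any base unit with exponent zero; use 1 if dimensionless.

Bq = s⁻¹.
So Bq⁻¹ = s.
Combining: K·Bq⁻¹·cd² = K · s · cd² = s·K·cd².

s·K·cd²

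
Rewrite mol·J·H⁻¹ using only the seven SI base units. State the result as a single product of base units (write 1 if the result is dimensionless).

J = kg·m²·s⁻².
H = kg·m²·s⁻²·A⁻².
So H⁻¹ = kg⁻¹·m⁻²·s²·A².
Combining: mol·J·H⁻¹ = mol · (kg·m²·s⁻²) · (kg⁻¹·m⁻²·s²·A²) = A²·mol.

A²·mol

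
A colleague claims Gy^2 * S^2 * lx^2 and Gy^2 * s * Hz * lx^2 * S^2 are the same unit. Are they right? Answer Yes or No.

Yes

Left side:
  Gy = J/kg (absorbed dose = energy per mass),
      = m²·s⁻².
  So Gy² = m⁴·s⁻⁴.
  S = 1/Ω (conductance is reciprocal resistance),
      = kg⁻¹·m⁻²·s³·A².
  So S² = kg⁻²·m⁻⁴·s⁶·A⁴.
  lx = lm/m² (illuminance = luminous flux per area),
      = m⁻²·cd.
  So lx² = m⁻⁴·cd².
  Combining: Gy²·S²·lx² = (m⁴·s⁻⁴) · (kg⁻²·m⁻⁴·s⁶·A⁴) · (m⁻⁴·cd²) = kg⁻²·m⁻⁴·s²·A⁴·cd².
Right side:
  Gy = J/kg (absorbed dose = energy per mass),
      = m²·s⁻².
  So Gy² = m⁴·s⁻⁴.
  Hz = 1/s = s⁻¹ (frequency is cycles per second).
  lx = lm/m² (illuminance = luminous flux per area),
      = m⁻²·cd.
  So lx² = m⁻⁴·cd².
  S = 1/Ω (conductance is reciprocal resistance),
      = kg⁻¹·m⁻²·s³·A².
  So S² = kg⁻²·m⁻⁴·s⁶·A⁴.
  Combining: Gy²·s·Hz·lx²·S² = (m⁴·s⁻⁴) · s · s⁻¹ · (m⁻⁴·cd²) · (kg⁻²·m⁻⁴·s⁶·A⁴) = kg⁻²·m⁻⁴·s²·A⁴·cd².
Both reduce to kg⁻²·m⁻⁴·s²·A⁴·cd².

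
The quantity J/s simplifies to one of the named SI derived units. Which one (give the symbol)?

W

J = kg·m²·s⁻².
Combining: s⁻¹·J = s⁻¹ · (kg·m²·s⁻²) = kg·m²·s⁻³.
kg·m²·s⁻³ is the base-SI form of the watt.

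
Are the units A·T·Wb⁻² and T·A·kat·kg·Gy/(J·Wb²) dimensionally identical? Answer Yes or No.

Left side:
  T = kg·s⁻²·A⁻¹.
  Wb = kg·m²·s⁻²·A⁻¹.
  So Wb⁻² = kg⁻²·m⁻⁴·s⁴·A².
  Combining: A·T·Wb⁻² = A · (kg·s⁻²·A⁻¹) · (kg⁻²·m⁻⁴·s⁴·A²) = kg⁻¹·m⁻⁴·s²·A².
Right side:
  T = Wb/m² (flux density = flux per area),
      = kg·s⁻²·A⁻¹.
  J = N·m (work = force × distance),
      = kg·m²·s⁻².
  So J⁻¹ = kg⁻¹·m⁻²·s².
  Wb = V·s (flux: a volt is a weber per second),
      = kg·m²·s⁻²·A⁻¹.
  So Wb⁻² = kg⁻²·m⁻⁴·s⁴·A².
  kat = mol/s = s⁻¹·mol (catalytic activity).
  Gy = J/kg (absorbed dose = energy per mass),
      = m²·s⁻².
  Combining: T·J⁻¹·Wb⁻²·A·kat·kg·Gy = (kg·s⁻²·A⁻¹) · (kg⁻¹·m⁻²·s²) · (kg⁻²·m⁻⁴·s⁴·A²) · A · (s⁻¹·mol) · kg · (m²·s⁻²) = kg⁻¹·m⁻⁴·s·A²·mol.
Left is kg⁻¹·m⁻⁴·s²·A²; right is kg⁻¹·m⁻⁴·s·A²·mol — different.

No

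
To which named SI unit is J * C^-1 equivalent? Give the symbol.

J = N·m (work = force × distance),
    = kg·m²·s⁻².
C = A·s = s·A (charge = current × time).
So C⁻¹ = s⁻¹·A⁻¹.
Combining: J·C⁻¹ = (kg·m²·s⁻²) · (s⁻¹·A⁻¹) = kg·m²·s⁻³·A⁻¹.
kg·m²·s⁻³·A⁻¹ is the base-SI form of the volt.

V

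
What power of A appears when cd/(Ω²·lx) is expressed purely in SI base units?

Ω = V/A (resistance = voltage per current),
    = kg·m²·s⁻³·A⁻².
So Ω⁻² = kg⁻²·m⁻⁴·s⁶·A⁴.
lx = lm/m² (illuminance = luminous flux per area),
    = m⁻²·cd.
So lx⁻¹ = m²·cd⁻¹.
Combining: Ω⁻²·lx⁻¹·cd = (kg⁻²·m⁻⁴·s⁶·A⁴) · (m²·cd⁻¹) · cd = kg⁻²·m⁻²·s⁶·A⁴.
The exponent of A is 4.

4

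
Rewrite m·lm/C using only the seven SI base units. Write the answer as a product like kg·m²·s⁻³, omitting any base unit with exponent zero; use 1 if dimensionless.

lm = cd·sr = cd (luminous flux; sr is dimensionless).
C = A·s = s·A (charge = current × time).
So C⁻¹ = s⁻¹·A⁻¹.
Combining: m·lm·C⁻¹ = m · cd · (s⁻¹·A⁻¹) = m·s⁻¹·A⁻¹·cd.

m·s⁻¹·A⁻¹·cd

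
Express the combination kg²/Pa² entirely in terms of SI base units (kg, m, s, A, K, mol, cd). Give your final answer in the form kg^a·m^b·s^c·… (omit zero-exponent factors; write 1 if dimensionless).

m²·s⁴

Pa = N/m² (pressure = force per area),
    = kg·m⁻¹·s⁻².
So Pa⁻² = kg⁻²·m²·s⁴.
Combining: kg²·Pa⁻² = kg² · (kg⁻²·m²·s⁴) = m²·s⁴.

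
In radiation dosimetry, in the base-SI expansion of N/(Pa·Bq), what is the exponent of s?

Pa = N/m² (pressure = force per area),
    = kg·m⁻¹·s⁻².
So Pa⁻¹ = kg⁻¹·m·s².
Bq = 1/s = s⁻¹ (activity is decays per second).
So Bq⁻¹ = s.
N = kg·m/s² = kg·m·s⁻² (force = mass × acceleration).
Combining: Pa⁻¹·Bq⁻¹·N = (kg⁻¹·m·s²) · s · (kg·m·s⁻²) = m²·s.
The exponent of s is 1.

1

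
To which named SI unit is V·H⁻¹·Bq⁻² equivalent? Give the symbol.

V = kg·m²·s⁻³·A⁻¹.
H = kg·m²·s⁻²·A⁻².
So H⁻¹ = kg⁻¹·m⁻²·s²·A².
Bq = s⁻¹.
So Bq⁻² = s².
Combining: V·H⁻¹·Bq⁻² = (kg·m²·s⁻³·A⁻¹) · (kg⁻¹·m⁻²·s²·A²) · s² = s·A.
s·A is the base-SI form of the coulomb.

C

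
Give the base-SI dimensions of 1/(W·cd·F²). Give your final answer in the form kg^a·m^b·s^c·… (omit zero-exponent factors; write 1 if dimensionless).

kg·m²·s⁻⁵·A⁻⁴·cd⁻¹

W = kg·m²·s⁻³.
So W⁻¹ = kg⁻¹·m⁻²·s³.
F = kg⁻¹·m⁻²·s⁴·A².
So F⁻² = kg²·m⁴·s⁻⁸·A⁻⁴.
Combining: W⁻¹·cd⁻¹·F⁻² = (kg⁻¹·m⁻²·s³) · cd⁻¹ · (kg²·m⁴·s⁻⁸·A⁻⁴) = kg·m²·s⁻⁵·A⁻⁴·cd⁻¹.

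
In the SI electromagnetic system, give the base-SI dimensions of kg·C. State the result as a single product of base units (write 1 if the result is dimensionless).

C = A·s = s·A (charge = current × time).
Combining: kg·C = kg · (s·A) = kg·s·A.

kg·s·A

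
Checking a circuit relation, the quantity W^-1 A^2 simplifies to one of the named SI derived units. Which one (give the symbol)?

W = J/s (power = energy per time),
    = kg·m²·s⁻³.
So W⁻¹ = kg⁻¹·m⁻²·s³.
Combining: W⁻¹·A² = (kg⁻¹·m⁻²·s³) · A² = kg⁻¹·m⁻²·s³·A².
kg⁻¹·m⁻²·s³·A² is the base-SI form of the siemens.

S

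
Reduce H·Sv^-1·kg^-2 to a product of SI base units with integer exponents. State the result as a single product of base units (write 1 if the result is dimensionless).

H = kg·m²·s⁻²·A⁻².
Sv = m²·s⁻².
So Sv⁻¹ = m⁻²·s².
Combining: H·Sv⁻¹·kg⁻² = (kg·m²·s⁻²·A⁻²) · (m⁻²·s²) · kg⁻² = kg⁻¹·A⁻².

kg⁻¹·A⁻²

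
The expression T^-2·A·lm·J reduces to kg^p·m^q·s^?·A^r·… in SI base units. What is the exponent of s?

2

T = Wb/m² (flux density = flux per area),
    = kg·s⁻²·A⁻¹.
So T⁻² = kg⁻²·s⁴·A².
lm = cd·sr = cd (luminous flux; sr is dimensionless).
J = N·m (work = force × distance),
    = kg·m²·s⁻².
Combining: T⁻²·A·lm·J = (kg⁻²·s⁴·A²) · A · cd · (kg·m²·s⁻²) = kg⁻¹·m²·s²·A³·cd.
The exponent of s is 2.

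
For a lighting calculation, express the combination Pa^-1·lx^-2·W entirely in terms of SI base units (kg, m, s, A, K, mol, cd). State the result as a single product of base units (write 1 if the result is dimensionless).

Pa = kg·m⁻¹·s⁻².
So Pa⁻¹ = kg⁻¹·m·s².
lx = m⁻²·cd.
So lx⁻² = m⁴·cd⁻².
W = kg·m²·s⁻³.
Combining: Pa⁻¹·lx⁻²·W = (kg⁻¹·m·s²) · (m⁴·cd⁻²) · (kg·m²·s⁻³) = m⁷·s⁻¹·cd⁻².

m⁷·s⁻¹·cd⁻²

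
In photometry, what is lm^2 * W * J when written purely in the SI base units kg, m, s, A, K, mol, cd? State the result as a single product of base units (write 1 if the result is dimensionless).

lm = cd.
So lm² = cd².
W = kg·m²·s⁻³.
J = kg·m²·s⁻².
Combining: lm²·W·J = cd² · (kg·m²·s⁻³) · (kg·m²·s⁻²) = kg²·m⁴·s⁻⁵·cd².

kg²·m⁴·s⁻⁵·cd²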